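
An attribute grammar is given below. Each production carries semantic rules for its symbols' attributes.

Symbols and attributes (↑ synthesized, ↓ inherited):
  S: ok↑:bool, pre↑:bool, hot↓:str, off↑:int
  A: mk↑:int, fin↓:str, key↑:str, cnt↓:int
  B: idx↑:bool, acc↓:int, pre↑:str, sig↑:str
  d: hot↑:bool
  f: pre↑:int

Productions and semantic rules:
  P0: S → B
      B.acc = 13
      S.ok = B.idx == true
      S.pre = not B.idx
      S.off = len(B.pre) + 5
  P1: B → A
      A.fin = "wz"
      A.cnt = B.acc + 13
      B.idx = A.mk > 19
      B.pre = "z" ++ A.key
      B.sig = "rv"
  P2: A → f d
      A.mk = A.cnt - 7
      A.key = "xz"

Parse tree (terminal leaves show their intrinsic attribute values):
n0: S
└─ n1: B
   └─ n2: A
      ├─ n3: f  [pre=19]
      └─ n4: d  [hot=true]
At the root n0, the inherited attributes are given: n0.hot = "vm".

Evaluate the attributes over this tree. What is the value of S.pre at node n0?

1. n0.hot = "vm"  [given at root]
2. n1.acc = 13  [13]
3. n2.fin = "wz"  ["wz"]
4. n2.cnt = 26  [B.acc + 13]
5. n3.pre = 19  [terminal]
6. n4.hot = true  [terminal]
7. n2.mk = 19  [A.cnt - 7]
8. n2.key = "xz"  ["xz"]
9. n1.idx = false  [A.mk > 19]
10. n1.pre = "zxz"  ["z" ++ A.key]
11. n1.sig = "rv"  ["rv"]
12. n0.ok = false  [B.idx == true]
13. n0.pre = true  [not B.idx]
14. n0.off = 8  [len(B.pre) + 5]

true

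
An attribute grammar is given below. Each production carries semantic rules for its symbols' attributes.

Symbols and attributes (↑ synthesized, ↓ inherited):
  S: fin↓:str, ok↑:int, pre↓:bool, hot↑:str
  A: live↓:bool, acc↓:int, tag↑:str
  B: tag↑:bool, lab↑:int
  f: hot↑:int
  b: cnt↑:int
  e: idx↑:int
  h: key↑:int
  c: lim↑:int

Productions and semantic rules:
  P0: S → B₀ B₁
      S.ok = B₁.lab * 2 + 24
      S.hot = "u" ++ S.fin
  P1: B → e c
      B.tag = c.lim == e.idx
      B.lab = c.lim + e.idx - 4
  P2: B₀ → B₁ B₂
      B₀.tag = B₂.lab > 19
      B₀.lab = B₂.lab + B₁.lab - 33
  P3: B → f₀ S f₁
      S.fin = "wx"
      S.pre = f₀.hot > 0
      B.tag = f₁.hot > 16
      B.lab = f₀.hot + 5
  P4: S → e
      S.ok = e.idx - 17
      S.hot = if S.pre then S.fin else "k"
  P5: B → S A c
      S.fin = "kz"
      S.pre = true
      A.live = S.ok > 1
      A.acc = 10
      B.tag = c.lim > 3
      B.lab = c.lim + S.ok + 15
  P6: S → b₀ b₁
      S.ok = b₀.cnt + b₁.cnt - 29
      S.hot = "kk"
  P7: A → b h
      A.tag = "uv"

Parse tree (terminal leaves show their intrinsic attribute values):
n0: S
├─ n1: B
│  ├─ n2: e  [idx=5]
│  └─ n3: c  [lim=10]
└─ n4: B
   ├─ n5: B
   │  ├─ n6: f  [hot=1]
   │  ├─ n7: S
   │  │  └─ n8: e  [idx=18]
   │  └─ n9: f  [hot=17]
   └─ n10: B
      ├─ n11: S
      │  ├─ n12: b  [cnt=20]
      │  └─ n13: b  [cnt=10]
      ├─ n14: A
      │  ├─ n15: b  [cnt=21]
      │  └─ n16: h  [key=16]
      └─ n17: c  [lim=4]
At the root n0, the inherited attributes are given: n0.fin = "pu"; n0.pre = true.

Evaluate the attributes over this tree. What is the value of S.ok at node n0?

1. n0.fin = "pu"  [given at root]
2. n0.pre = true  [given at root]
3. n2.idx = 5  [terminal]
4. n3.lim = 10  [terminal]
5. n1.tag = false  [c.lim == e.idx]
6. n1.lab = 11  [c.lim + e.idx - 4]
7. n6.hot = 1  [terminal]
8. n7.fin = "wx"  ["wx"]
9. n7.pre = true  [f₀.hot > 0]
10. n8.idx = 18  [terminal]
11. n7.ok = 1  [e.idx - 17]
12. n7.hot = "wx"  [if S.pre then S.fin else "k"]
13. n9.hot = 17  [terminal]
14. n5.tag = true  [f₁.hot > 16]
15. n5.lab = 6  [f₀.hot + 5]
16. n11.fin = "kz"  ["kz"]
17. n11.pre = true  [true]
18. n12.cnt = 20  [terminal]
19. n13.cnt = 10  [terminal]
20. n11.ok = 1  [b₀.cnt + b₁.cnt - 29]
21. n11.hot = "kk"  ["kk"]
22. n14.live = false  [S.ok > 1]
23. n14.acc = 10  [10]
24. n15.cnt = 21  [terminal]
25. n16.key = 16  [terminal]
26. n14.tag = "uv"  ["uv"]
27. n17.lim = 4  [terminal]
28. n10.tag = true  [c.lim > 3]
29. n10.lab = 20  [c.lim + S.ok + 15]
30. n4.tag = true  [B₂.lab > 19]
31. n4.lab = -7  [B₂.lab + B₁.lab - 33]
32. n0.ok = 10  [B₁.lab * 2 + 24]
33. n0.hot = "upu"  ["u" ++ S.fin]

10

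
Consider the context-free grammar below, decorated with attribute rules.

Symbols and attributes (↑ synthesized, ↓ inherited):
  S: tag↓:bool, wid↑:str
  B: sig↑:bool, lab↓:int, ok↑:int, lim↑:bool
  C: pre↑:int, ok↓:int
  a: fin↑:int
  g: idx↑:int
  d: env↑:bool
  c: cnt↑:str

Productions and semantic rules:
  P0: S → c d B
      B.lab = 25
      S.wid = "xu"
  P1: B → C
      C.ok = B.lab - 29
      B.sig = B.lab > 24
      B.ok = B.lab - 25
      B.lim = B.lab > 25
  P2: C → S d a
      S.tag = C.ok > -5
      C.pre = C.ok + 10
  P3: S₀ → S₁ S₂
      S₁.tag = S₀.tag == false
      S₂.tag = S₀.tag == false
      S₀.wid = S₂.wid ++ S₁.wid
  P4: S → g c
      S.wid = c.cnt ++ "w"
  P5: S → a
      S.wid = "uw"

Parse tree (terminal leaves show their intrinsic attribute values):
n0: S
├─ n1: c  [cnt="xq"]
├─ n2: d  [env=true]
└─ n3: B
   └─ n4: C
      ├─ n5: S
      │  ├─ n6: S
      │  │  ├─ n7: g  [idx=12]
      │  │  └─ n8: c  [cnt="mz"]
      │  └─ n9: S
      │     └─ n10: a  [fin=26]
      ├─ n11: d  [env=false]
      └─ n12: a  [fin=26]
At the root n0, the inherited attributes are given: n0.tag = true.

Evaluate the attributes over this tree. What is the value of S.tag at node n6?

1. n0.tag = true  [given at root]
2. n1.cnt = "xq"  [terminal]
3. n2.env = true  [terminal]
4. n3.lab = 25  [25]
5. n4.ok = -4  [B.lab - 29]
6. n5.tag = true  [C.ok > -5]
7. n6.tag = false  [S₀.tag == false]
8. n7.idx = 12  [terminal]
9. n8.cnt = "mz"  [terminal]
10. n6.wid = "mzw"  [c.cnt ++ "w"]
11. n9.tag = false  [S₀.tag == false]
12. n10.fin = 26  [terminal]
13. n9.wid = "uw"  ["uw"]
14. n5.wid = "uwmzw"  [S₂.wid ++ S₁.wid]
15. n11.env = false  [terminal]
16. n12.fin = 26  [terminal]
17. n4.pre = 6  [C.ok + 10]
18. n3.sig = true  [B.lab > 24]
19. n3.ok = 0  [B.lab - 25]
20. n3.lim = false  [B.lab > 25]
21. n0.wid = "xu"  ["xu"]

false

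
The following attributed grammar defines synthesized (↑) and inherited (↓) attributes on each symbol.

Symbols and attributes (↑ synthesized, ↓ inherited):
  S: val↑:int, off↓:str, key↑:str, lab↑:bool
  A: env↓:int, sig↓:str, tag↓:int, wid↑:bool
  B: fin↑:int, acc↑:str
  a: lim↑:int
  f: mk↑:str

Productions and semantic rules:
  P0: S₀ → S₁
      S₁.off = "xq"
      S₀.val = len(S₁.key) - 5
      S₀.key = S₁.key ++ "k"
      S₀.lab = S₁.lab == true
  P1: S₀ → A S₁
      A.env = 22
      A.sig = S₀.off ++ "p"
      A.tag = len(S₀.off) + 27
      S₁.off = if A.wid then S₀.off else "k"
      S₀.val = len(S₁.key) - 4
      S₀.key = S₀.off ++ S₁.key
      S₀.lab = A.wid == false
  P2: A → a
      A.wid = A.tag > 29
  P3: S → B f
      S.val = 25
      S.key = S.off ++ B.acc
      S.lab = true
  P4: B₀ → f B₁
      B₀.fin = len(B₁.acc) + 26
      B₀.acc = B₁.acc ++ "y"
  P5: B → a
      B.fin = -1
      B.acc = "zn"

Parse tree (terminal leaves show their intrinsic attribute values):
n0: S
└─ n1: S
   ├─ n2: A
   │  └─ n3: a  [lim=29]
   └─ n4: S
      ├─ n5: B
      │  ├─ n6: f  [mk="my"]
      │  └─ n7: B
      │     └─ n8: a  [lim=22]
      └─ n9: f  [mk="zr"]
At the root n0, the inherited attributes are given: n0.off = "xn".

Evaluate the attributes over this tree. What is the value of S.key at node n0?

"xqkznyk"

1. n0.off = "xn"  [given at root]
2. n1.off = "xq"  ["xq"]
3. n2.env = 22  [22]
4. n2.sig = "xqp"  [S₀.off ++ "p"]
5. n2.tag = 29  [len(S₀.off) + 27]
6. n3.lim = 29  [terminal]
7. n2.wid = false  [A.tag > 29]
8. n4.off = "k"  [if A.wid then S₀.off else "k"]
9. n6.mk = "my"  [terminal]
10. n8.lim = 22  [terminal]
11. n7.fin = -1  [-1]
12. n7.acc = "zn"  ["zn"]
13. n5.fin = 28  [len(B₁.acc) + 26]
14. n5.acc = "zny"  [B₁.acc ++ "y"]
15. n9.mk = "zr"  [terminal]
16. n4.val = 25  [25]
17. n4.key = "kzny"  [S.off ++ B.acc]
18. n4.lab = true  [true]
19. n1.val = 0  [len(S₁.key) - 4]
20. n1.key = "xqkzny"  [S₀.off ++ S₁.key]
21. n1.lab = true  [A.wid == false]
22. n0.val = 1  [len(S₁.key) - 5]
23. n0.key = "xqkznyk"  [S₁.key ++ "k"]
24. n0.lab = true  [S₁.lab == true]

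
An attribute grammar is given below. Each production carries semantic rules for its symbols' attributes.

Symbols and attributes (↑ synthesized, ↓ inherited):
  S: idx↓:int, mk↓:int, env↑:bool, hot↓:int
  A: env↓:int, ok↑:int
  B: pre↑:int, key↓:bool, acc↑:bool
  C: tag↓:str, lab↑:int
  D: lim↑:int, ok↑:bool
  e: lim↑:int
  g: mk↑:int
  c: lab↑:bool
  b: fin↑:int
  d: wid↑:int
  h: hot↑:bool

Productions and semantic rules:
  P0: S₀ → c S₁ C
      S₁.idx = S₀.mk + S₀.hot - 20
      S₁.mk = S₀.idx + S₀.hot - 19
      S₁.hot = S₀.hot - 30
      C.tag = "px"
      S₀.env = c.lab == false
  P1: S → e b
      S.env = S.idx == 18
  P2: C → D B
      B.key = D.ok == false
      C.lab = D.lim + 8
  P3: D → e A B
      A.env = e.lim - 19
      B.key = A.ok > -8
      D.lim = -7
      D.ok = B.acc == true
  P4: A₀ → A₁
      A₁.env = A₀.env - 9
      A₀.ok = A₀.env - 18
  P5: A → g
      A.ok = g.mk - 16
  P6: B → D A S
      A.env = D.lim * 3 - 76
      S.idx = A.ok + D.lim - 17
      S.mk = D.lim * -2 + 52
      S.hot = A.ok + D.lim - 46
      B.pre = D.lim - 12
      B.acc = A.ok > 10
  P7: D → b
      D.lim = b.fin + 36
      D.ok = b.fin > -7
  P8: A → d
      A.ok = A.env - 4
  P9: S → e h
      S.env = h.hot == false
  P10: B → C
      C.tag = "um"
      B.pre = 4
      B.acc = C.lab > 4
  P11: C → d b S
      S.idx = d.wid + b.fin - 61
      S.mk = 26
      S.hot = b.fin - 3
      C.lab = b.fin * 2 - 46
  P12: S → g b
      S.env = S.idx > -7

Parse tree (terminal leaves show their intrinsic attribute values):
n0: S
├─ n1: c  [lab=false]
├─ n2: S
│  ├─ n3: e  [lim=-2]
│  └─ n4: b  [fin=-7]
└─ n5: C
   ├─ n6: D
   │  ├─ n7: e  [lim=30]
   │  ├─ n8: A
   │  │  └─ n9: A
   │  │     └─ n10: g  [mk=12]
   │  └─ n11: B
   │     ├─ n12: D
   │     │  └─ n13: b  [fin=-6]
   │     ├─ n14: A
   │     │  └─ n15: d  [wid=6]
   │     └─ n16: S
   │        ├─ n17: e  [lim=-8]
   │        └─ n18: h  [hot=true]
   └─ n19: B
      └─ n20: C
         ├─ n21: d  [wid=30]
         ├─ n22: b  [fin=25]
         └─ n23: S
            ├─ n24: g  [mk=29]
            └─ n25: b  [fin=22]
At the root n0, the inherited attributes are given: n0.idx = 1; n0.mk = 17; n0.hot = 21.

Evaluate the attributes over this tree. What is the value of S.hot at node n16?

-6

1. n0.idx = 1  [given at root]
2. n0.mk = 17  [given at root]
3. n0.hot = 21  [given at root]
4. n1.lab = false  [terminal]
5. n2.idx = 18  [S₀.mk + S₀.hot - 20]
6. n2.mk = 3  [S₀.idx + S₀.hot - 19]
7. n2.hot = -9  [S₀.hot - 30]
8. n3.lim = -2  [terminal]
9. n4.fin = -7  [terminal]
10. n2.env = true  [S.idx == 18]
11. n5.tag = "px"  ["px"]
12. n7.lim = 30  [terminal]
13. n8.env = 11  [e.lim - 19]
14. n9.env = 2  [A₀.env - 9]
15. n10.mk = 12  [terminal]
16. n9.ok = -4  [g.mk - 16]
17. n8.ok = -7  [A₀.env - 18]
18. n11.key = true  [A.ok > -8]
19. n13.fin = -6  [terminal]
20. n12.lim = 30  [b.fin + 36]
21. n12.ok = true  [b.fin > -7]
22. n14.env = 14  [D.lim * 3 - 76]
23. n15.wid = 6  [terminal]
24. n14.ok = 10  [A.env - 4]
25. n16.idx = 23  [A.ok + D.lim - 17]
26. n16.mk = -8  [D.lim * -2 + 52]
27. n16.hot = -6  [A.ok + D.lim - 46]
28. n17.lim = -8  [terminal]
29. n18.hot = true  [terminal]
30. n16.env = false  [h.hot == false]
31. n11.pre = 18  [D.lim - 12]
32. n11.acc = false  [A.ok > 10]
33. n6.lim = -7  [-7]
34. n6.ok = false  [B.acc == true]
35. n19.key = true  [D.ok == false]
36. n20.tag = "um"  ["um"]
37. n21.wid = 30  [terminal]
38. n22.fin = 25  [terminal]
39. n23.idx = -6  [d.wid + b.fin - 61]
40. n23.mk = 26  [26]
41. n23.hot = 22  [b.fin - 3]
42. n24.mk = 29  [terminal]
43. n25.fin = 22  [terminal]
44. n23.env = true  [S.idx > -7]
45. n20.lab = 4  [b.fin * 2 - 46]
46. n19.pre = 4  [4]
47. n19.acc = false  [C.lab > 4]
48. n5.lab = 1  [D.lim + 8]
49. n0.env = true  [c.lab == false]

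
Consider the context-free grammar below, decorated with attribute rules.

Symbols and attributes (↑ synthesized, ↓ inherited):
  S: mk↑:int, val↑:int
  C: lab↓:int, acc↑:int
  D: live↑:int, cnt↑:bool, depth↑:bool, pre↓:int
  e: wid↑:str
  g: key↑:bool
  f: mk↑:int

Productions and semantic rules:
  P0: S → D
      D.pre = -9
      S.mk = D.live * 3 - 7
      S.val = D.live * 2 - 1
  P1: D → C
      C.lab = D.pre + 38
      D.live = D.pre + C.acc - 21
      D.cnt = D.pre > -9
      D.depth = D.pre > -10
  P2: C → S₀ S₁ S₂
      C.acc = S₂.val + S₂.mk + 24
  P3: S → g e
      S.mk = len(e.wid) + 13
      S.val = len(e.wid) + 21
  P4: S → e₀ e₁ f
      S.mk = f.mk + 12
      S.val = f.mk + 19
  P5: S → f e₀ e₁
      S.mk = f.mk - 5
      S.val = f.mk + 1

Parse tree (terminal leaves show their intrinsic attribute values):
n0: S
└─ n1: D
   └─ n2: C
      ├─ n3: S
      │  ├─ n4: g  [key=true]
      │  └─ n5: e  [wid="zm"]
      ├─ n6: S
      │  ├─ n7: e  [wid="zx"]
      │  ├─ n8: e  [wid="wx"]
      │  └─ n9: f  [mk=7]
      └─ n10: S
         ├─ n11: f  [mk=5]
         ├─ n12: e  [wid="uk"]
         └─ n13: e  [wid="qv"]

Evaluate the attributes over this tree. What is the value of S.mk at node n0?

-7

1. n1.pre = -9  [-9]
2. n2.lab = 29  [D.pre + 38]
3. n4.key = true  [terminal]
4. n5.wid = "zm"  [terminal]
5. n3.mk = 15  [len(e.wid) + 13]
6. n3.val = 23  [len(e.wid) + 21]
7. n7.wid = "zx"  [terminal]
8. n8.wid = "wx"  [terminal]
9. n9.mk = 7  [terminal]
10. n6.mk = 19  [f.mk + 12]
11. n6.val = 26  [f.mk + 19]
12. n11.mk = 5  [terminal]
13. n12.wid = "uk"  [terminal]
14. n13.wid = "qv"  [terminal]
15. n10.mk = 0  [f.mk - 5]
16. n10.val = 6  [f.mk + 1]
17. n2.acc = 30  [S₂.val + S₂.mk + 24]
18. n1.live = 0  [D.pre + C.acc - 21]
19. n1.cnt = false  [D.pre > -9]
20. n1.depth = true  [D.pre > -10]
21. n0.mk = -7  [D.live * 3 - 7]
22. n0.val = -1  [D.live * 2 - 1]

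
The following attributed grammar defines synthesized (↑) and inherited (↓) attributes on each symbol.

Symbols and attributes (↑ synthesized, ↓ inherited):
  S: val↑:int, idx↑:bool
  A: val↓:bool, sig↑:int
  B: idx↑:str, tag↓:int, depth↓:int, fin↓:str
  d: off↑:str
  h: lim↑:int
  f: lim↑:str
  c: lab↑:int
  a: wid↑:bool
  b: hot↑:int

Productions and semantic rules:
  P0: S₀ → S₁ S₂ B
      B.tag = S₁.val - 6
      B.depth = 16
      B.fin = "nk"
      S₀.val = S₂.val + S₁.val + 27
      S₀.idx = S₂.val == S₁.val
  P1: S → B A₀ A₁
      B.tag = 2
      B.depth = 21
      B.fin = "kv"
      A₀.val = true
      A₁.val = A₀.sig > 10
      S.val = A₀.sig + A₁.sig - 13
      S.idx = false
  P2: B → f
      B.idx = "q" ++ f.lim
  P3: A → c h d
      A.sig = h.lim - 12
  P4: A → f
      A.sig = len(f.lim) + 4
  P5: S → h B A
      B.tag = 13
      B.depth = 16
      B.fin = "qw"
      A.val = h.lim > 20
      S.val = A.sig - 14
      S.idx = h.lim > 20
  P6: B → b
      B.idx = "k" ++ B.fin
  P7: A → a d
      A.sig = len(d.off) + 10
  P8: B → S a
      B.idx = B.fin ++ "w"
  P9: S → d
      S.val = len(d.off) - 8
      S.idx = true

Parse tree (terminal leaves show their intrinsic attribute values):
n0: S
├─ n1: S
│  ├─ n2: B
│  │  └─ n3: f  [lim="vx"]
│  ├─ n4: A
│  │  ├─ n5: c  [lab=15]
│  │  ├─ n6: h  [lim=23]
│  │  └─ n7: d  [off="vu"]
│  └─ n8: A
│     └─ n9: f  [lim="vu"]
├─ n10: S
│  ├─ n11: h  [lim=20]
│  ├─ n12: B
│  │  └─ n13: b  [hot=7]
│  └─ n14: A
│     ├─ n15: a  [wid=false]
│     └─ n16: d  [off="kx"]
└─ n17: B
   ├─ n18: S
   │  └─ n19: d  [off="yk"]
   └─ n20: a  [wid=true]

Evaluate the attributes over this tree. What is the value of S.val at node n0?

29

1. n2.tag = 2  [2]
2. n2.depth = 21  [21]
3. n2.fin = "kv"  ["kv"]
4. n3.lim = "vx"  [terminal]
5. n2.idx = "qvx"  ["q" ++ f.lim]
6. n4.val = true  [true]
7. n5.lab = 15  [terminal]
8. n6.lim = 23  [terminal]
9. n7.off = "vu"  [terminal]
10. n4.sig = 11  [h.lim - 12]
11. n8.val = true  [A₀.sig > 10]
12. n9.lim = "vu"  [terminal]
13. n8.sig = 6  [len(f.lim) + 4]
14. n1.val = 4  [A₀.sig + A₁.sig - 13]
15. n1.idx = false  [false]
16. n11.lim = 20  [terminal]
17. n12.tag = 13  [13]
18. n12.depth = 16  [16]
19. n12.fin = "qw"  ["qw"]
20. n13.hot = 7  [terminal]
21. n12.idx = "kqw"  ["k" ++ B.fin]
22. n14.val = false  [h.lim > 20]
23. n15.wid = false  [terminal]
24. n16.off = "kx"  [terminal]
25. n14.sig = 12  [len(d.off) + 10]
26. n10.val = -2  [A.sig - 14]
27. n10.idx = false  [h.lim > 20]
28. n17.tag = -2  [S₁.val - 6]
29. n17.depth = 16  [16]
30. n17.fin = "nk"  ["nk"]
31. n19.off = "yk"  [terminal]
32. n18.val = -6  [len(d.off) - 8]
33. n18.idx = true  [true]
34. n20.wid = true  [terminal]
35. n17.idx = "nkw"  [B.fin ++ "w"]
36. n0.val = 29  [S₂.val + S₁.val + 27]
37. n0.idx = false  [S₂.val == S₁.val]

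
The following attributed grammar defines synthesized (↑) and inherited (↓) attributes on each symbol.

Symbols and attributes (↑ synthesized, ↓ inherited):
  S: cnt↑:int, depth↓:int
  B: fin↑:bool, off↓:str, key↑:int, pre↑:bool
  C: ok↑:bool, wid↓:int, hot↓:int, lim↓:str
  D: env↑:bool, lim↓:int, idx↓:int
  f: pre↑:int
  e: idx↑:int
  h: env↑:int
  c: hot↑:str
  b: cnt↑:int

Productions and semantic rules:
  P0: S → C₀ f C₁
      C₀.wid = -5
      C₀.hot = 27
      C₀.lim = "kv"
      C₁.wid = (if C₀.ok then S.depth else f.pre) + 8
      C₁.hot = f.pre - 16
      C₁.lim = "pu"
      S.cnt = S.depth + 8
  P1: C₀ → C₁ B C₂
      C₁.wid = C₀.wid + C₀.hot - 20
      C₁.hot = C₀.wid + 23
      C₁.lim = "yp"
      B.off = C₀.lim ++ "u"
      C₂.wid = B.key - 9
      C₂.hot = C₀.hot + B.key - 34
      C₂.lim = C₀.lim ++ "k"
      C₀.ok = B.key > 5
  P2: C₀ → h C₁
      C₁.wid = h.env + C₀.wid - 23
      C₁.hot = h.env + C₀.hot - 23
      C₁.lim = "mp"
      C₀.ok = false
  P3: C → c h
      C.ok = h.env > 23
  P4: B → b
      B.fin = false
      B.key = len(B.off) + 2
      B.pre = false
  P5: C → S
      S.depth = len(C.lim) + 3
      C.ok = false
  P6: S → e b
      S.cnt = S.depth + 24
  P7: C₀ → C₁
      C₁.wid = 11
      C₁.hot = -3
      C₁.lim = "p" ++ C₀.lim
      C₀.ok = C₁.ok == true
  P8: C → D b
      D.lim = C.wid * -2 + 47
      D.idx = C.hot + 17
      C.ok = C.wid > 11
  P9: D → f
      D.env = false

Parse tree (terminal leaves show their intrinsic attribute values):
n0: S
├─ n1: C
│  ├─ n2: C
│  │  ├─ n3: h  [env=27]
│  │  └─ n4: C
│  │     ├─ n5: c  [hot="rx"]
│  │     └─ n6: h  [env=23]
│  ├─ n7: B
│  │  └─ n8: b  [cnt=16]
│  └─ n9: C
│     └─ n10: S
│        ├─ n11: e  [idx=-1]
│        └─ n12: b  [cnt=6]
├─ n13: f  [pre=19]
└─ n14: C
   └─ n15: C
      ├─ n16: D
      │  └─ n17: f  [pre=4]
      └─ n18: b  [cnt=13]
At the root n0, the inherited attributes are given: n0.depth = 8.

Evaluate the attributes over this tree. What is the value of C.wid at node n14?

1. n0.depth = 8  [given at root]
2. n1.wid = -5  [-5]
3. n1.hot = 27  [27]
4. n1.lim = "kv"  ["kv"]
5. n2.wid = 2  [C₀.wid + C₀.hot - 20]
6. n2.hot = 18  [C₀.wid + 23]
7. n2.lim = "yp"  ["yp"]
8. n3.env = 27  [terminal]
9. n4.wid = 6  [h.env + C₀.wid - 23]
10. n4.hot = 22  [h.env + C₀.hot - 23]
11. n4.lim = "mp"  ["mp"]
12. n5.hot = "rx"  [terminal]
13. n6.env = 23  [terminal]
14. n4.ok = false  [h.env > 23]
15. n2.ok = false  [false]
16. n7.off = "kvu"  [C₀.lim ++ "u"]
17. n8.cnt = 16  [terminal]
18. n7.fin = false  [false]
19. n7.key = 5  [len(B.off) + 2]
20. n7.pre = false  [false]
21. n9.wid = -4  [B.key - 9]
22. n9.hot = -2  [C₀.hot + B.key - 34]
23. n9.lim = "kvk"  [C₀.lim ++ "k"]
24. n10.depth = 6  [len(C.lim) + 3]
25. n11.idx = -1  [terminal]
26. n12.cnt = 6  [terminal]
27. n10.cnt = 30  [S.depth + 24]
28. n9.ok = false  [false]
29. n1.ok = false  [B.key > 5]
30. n13.pre = 19  [terminal]
31. n14.wid = 27  [(if C₀.ok then S.depth else f.pre) + 8]
32. n14.hot = 3  [f.pre - 16]
33. n14.lim = "pu"  ["pu"]
34. n15.wid = 11  [11]
35. n15.hot = -3  [-3]
36. n15.lim = "ppu"  ["p" ++ C₀.lim]
37. n16.lim = 25  [C.wid * -2 + 47]
38. n16.idx = 14  [C.hot + 17]
39. n17.pre = 4  [terminal]
40. n16.env = false  [false]
41. n18.cnt = 13  [terminal]
42. n15.ok = false  [C.wid > 11]
43. n14.ok = false  [C₁.ok == true]
44. n0.cnt = 16  [S.depth + 8]

27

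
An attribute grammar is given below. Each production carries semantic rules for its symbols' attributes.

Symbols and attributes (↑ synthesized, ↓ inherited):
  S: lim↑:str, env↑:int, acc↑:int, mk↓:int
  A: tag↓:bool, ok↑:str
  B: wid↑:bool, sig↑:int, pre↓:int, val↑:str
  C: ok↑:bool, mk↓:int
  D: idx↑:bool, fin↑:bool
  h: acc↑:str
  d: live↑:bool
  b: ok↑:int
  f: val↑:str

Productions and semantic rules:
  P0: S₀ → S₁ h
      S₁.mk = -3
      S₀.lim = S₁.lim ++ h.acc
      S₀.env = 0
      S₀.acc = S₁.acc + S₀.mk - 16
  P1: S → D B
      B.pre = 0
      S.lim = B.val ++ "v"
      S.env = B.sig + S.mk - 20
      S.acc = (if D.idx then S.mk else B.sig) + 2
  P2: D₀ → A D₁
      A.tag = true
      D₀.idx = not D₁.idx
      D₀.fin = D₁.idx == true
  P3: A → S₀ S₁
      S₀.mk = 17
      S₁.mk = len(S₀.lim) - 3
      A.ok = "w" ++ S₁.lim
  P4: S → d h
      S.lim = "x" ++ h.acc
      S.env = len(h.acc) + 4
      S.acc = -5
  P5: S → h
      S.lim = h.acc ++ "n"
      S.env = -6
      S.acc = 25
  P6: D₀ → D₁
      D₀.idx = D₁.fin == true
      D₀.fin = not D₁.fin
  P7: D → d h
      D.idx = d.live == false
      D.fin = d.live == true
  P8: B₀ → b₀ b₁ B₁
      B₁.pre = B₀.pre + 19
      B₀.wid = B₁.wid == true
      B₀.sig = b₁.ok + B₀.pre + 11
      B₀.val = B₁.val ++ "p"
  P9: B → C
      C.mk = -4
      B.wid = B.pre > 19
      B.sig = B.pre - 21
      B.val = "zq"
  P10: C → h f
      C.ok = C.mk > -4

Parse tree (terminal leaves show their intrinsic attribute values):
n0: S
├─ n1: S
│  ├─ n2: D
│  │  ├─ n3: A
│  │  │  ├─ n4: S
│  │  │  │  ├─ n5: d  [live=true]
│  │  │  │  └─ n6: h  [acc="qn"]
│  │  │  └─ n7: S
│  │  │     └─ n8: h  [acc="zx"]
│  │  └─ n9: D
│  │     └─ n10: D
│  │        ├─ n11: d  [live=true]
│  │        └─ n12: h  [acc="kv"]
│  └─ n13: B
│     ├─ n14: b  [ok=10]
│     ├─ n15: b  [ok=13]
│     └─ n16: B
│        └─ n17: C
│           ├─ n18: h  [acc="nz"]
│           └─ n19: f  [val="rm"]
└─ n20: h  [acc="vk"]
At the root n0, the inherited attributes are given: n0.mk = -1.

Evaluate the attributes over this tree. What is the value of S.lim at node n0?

"zqpvvk"

1. n0.mk = -1  [given at root]
2. n1.mk = -3  [-3]
3. n3.tag = true  [true]
4. n4.mk = 17  [17]
5. n5.live = true  [terminal]
6. n6.acc = "qn"  [terminal]
7. n4.lim = "xqn"  ["x" ++ h.acc]
8. n4.env = 6  [len(h.acc) + 4]
9. n4.acc = -5  [-5]
10. n7.mk = 0  [len(S₀.lim) - 3]
11. n8.acc = "zx"  [terminal]
12. n7.lim = "zxn"  [h.acc ++ "n"]
13. n7.env = -6  [-6]
14. n7.acc = 25  [25]
15. n3.ok = "wzxn"  ["w" ++ S₁.lim]
16. n11.live = true  [terminal]
17. n12.acc = "kv"  [terminal]
18. n10.idx = false  [d.live == false]
19. n10.fin = true  [d.live == true]
20. n9.idx = true  [D₁.fin == true]
21. n9.fin = false  [not D₁.fin]
22. n2.idx = false  [not D₁.idx]
23. n2.fin = true  [D₁.idx == true]
24. n13.pre = 0  [0]
25. n14.ok = 10  [terminal]
26. n15.ok = 13  [terminal]
27. n16.pre = 19  [B₀.pre + 19]
28. n17.mk = -4  [-4]
29. n18.acc = "nz"  [terminal]
30. n19.val = "rm"  [terminal]
31. n17.ok = false  [C.mk > -4]
32. n16.wid = false  [B.pre > 19]
33. n16.sig = -2  [B.pre - 21]
34. n16.val = "zq"  ["zq"]
35. n13.wid = false  [B₁.wid == true]
36. n13.sig = 24  [b₁.ok + B₀.pre + 11]
37. n13.val = "zqp"  [B₁.val ++ "p"]
38. n1.lim = "zqpv"  [B.val ++ "v"]
39. n1.env = 1  [B.sig + S.mk - 20]
40. n1.acc = 26  [(if D.idx then S.mk else B.sig) + 2]
41. n20.acc = "vk"  [terminal]
42. n0.lim = "zqpvvk"  [S₁.lim ++ h.acc]
43. n0.env = 0  [0]
44. n0.acc = 9  [S₁.acc + S₀.mk - 16]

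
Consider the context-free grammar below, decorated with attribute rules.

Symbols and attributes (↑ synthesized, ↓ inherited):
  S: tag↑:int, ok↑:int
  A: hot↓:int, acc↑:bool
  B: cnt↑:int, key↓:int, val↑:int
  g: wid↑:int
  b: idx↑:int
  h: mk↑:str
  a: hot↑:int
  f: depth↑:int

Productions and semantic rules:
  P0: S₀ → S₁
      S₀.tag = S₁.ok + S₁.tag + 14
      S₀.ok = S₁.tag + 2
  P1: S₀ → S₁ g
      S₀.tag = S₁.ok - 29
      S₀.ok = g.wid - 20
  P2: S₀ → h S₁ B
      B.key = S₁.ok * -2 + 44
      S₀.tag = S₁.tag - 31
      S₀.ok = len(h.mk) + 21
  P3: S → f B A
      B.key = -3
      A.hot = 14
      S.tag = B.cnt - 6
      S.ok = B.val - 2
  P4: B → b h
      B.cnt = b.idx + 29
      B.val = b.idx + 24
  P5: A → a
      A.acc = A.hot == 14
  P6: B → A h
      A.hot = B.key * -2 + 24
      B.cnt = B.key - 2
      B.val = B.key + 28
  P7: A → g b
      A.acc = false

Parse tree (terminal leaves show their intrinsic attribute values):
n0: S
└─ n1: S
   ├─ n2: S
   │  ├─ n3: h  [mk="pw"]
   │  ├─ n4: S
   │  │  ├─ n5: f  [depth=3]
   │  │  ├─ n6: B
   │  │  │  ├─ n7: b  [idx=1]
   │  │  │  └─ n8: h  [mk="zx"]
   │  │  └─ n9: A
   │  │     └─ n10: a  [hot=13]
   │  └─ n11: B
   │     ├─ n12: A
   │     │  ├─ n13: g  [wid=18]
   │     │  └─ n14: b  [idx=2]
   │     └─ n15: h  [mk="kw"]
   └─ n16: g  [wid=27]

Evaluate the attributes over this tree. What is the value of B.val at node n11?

26

1. n3.mk = "pw"  [terminal]
2. n5.depth = 3  [terminal]
3. n6.key = -3  [-3]
4. n7.idx = 1  [terminal]
5. n8.mk = "zx"  [terminal]
6. n6.cnt = 30  [b.idx + 29]
7. n6.val = 25  [b.idx + 24]
8. n9.hot = 14  [14]
9. n10.hot = 13  [terminal]
10. n9.acc = true  [A.hot == 14]
11. n4.tag = 24  [B.cnt - 6]
12. n4.ok = 23  [B.val - 2]
13. n11.key = -2  [S₁.ok * -2 + 44]
14. n12.hot = 28  [B.key * -2 + 24]
15. n13.wid = 18  [terminal]
16. n14.idx = 2  [terminal]
17. n12.acc = false  [false]
18. n15.mk = "kw"  [terminal]
19. n11.cnt = -4  [B.key - 2]
20. n11.val = 26  [B.key + 28]
21. n2.tag = -7  [S₁.tag - 31]
22. n2.ok = 23  [len(h.mk) + 21]
23. n16.wid = 27  [terminal]
24. n1.tag = -6  [S₁.ok - 29]
25. n1.ok = 7  [g.wid - 20]
26. n0.tag = 15  [S₁.ok + S₁.tag + 14]
27. n0.ok = -4  [S₁.tag + 2]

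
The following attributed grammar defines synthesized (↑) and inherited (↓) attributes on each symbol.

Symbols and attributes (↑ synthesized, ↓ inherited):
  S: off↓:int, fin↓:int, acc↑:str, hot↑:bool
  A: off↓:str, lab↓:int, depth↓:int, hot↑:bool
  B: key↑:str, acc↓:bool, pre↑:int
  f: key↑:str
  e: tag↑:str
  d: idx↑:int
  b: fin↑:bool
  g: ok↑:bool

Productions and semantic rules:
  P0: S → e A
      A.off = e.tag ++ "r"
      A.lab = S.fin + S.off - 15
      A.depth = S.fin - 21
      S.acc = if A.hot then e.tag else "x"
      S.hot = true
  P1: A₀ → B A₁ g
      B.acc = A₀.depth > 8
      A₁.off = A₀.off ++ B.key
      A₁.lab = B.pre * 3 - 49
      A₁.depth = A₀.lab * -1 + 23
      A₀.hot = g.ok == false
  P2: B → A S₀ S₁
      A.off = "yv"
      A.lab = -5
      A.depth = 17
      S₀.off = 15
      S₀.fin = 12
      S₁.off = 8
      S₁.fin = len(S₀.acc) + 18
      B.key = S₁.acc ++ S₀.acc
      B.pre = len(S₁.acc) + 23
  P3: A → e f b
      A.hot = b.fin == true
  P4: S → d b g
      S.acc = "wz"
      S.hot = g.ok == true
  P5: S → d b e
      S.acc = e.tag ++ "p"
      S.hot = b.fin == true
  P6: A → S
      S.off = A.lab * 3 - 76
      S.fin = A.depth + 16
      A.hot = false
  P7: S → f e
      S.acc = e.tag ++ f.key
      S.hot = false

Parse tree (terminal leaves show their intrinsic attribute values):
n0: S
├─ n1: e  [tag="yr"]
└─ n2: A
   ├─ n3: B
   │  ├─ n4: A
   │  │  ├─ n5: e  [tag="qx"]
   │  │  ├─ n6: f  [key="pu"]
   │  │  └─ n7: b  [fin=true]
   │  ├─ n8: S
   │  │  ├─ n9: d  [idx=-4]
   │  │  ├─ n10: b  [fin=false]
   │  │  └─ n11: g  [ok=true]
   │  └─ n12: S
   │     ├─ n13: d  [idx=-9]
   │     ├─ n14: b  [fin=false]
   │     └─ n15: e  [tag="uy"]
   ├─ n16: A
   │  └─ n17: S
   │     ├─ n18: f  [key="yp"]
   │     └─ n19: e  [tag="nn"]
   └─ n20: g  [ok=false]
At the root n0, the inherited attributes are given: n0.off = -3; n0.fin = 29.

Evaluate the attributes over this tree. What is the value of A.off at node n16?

1. n0.off = -3  [given at root]
2. n0.fin = 29  [given at root]
3. n1.tag = "yr"  [terminal]
4. n2.off = "yrr"  [e.tag ++ "r"]
5. n2.lab = 11  [S.fin + S.off - 15]
6. n2.depth = 8  [S.fin - 21]
7. n3.acc = false  [A₀.depth > 8]
8. n4.off = "yv"  ["yv"]
9. n4.lab = -5  [-5]
10. n4.depth = 17  [17]
11. n5.tag = "qx"  [terminal]
12. n6.key = "pu"  [terminal]
13. n7.fin = true  [terminal]
14. n4.hot = true  [b.fin == true]
15. n8.off = 15  [15]
16. n8.fin = 12  [12]
17. n9.idx = -4  [terminal]
18. n10.fin = false  [terminal]
19. n11.ok = true  [terminal]
20. n8.acc = "wz"  ["wz"]
21. n8.hot = true  [g.ok == true]
22. n12.off = 8  [8]
23. n12.fin = 20  [len(S₀.acc) + 18]
24. n13.idx = -9  [terminal]
25. n14.fin = false  [terminal]
26. n15.tag = "uy"  [terminal]
27. n12.acc = "uyp"  [e.tag ++ "p"]
28. n12.hot = false  [b.fin == true]
29. n3.key = "uypwz"  [S₁.acc ++ S₀.acc]
30. n3.pre = 26  [len(S₁.acc) + 23]
31. n16.off = "yrruypwz"  [A₀.off ++ B.key]
32. n16.lab = 29  [B.pre * 3 - 49]
33. n16.depth = 12  [A₀.lab * -1 + 23]
34. n17.off = 11  [A.lab * 3 - 76]
35. n17.fin = 28  [A.depth + 16]
36. n18.key = "yp"  [terminal]
37. n19.tag = "nn"  [terminal]
38. n17.acc = "nnyp"  [e.tag ++ f.key]
39. n17.hot = false  [false]
40. n16.hot = false  [false]
41. n20.ok = false  [terminal]
42. n2.hot = true  [g.ok == false]
43. n0.acc = "yr"  [if A.hot then e.tag else "x"]
44. n0.hot = true  [true]

"yrruypwz"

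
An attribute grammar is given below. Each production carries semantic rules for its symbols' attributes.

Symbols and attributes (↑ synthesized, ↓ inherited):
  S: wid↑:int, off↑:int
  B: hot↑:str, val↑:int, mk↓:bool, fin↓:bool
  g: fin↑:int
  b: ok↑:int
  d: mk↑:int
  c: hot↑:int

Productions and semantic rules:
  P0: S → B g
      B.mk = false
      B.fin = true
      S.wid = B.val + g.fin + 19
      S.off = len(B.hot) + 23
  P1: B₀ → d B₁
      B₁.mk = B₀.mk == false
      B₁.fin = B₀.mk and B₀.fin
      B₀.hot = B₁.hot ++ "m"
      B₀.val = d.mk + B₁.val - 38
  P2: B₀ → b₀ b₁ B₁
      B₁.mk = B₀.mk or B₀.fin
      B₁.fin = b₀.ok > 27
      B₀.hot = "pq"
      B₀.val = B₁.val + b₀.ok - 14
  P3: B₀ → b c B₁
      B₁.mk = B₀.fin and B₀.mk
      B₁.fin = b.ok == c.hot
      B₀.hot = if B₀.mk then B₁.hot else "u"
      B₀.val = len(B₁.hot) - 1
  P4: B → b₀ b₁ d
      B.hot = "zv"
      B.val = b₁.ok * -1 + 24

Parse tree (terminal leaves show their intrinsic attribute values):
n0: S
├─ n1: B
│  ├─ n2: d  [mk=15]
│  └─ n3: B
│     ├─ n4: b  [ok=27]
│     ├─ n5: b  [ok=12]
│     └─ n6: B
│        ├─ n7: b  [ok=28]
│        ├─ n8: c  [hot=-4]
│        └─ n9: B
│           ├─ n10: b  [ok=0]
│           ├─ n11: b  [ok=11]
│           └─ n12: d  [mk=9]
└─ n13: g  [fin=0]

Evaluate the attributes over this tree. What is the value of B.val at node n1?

1. n1.mk = false  [false]
2. n1.fin = true  [true]
3. n2.mk = 15  [terminal]
4. n3.mk = true  [B₀.mk == false]
5. n3.fin = false  [B₀.mk and B₀.fin]
6. n4.ok = 27  [terminal]
7. n5.ok = 12  [terminal]
8. n6.mk = true  [B₀.mk or B₀.fin]
9. n6.fin = false  [b₀.ok > 27]
10. n7.ok = 28  [terminal]
11. n8.hot = -4  [terminal]
12. n9.mk = false  [B₀.fin and B₀.mk]
13. n9.fin = false  [b.ok == c.hot]
14. n10.ok = 0  [terminal]
15. n11.ok = 11  [terminal]
16. n12.mk = 9  [terminal]
17. n9.hot = "zv"  ["zv"]
18. n9.val = 13  [b₁.ok * -1 + 24]
19. n6.hot = "zv"  [if B₀.mk then B₁.hot else "u"]
20. n6.val = 1  [len(B₁.hot) - 1]
21. n3.hot = "pq"  ["pq"]
22. n3.val = 14  [B₁.val + b₀.ok - 14]
23. n1.hot = "pqm"  [B₁.hot ++ "m"]
24. n1.val = -9  [d.mk + B₁.val - 38]
25. n13.fin = 0  [terminal]
26. n0.wid = 10  [B.val + g.fin + 19]
27. n0.off = 26  [len(B.hot) + 23]

-9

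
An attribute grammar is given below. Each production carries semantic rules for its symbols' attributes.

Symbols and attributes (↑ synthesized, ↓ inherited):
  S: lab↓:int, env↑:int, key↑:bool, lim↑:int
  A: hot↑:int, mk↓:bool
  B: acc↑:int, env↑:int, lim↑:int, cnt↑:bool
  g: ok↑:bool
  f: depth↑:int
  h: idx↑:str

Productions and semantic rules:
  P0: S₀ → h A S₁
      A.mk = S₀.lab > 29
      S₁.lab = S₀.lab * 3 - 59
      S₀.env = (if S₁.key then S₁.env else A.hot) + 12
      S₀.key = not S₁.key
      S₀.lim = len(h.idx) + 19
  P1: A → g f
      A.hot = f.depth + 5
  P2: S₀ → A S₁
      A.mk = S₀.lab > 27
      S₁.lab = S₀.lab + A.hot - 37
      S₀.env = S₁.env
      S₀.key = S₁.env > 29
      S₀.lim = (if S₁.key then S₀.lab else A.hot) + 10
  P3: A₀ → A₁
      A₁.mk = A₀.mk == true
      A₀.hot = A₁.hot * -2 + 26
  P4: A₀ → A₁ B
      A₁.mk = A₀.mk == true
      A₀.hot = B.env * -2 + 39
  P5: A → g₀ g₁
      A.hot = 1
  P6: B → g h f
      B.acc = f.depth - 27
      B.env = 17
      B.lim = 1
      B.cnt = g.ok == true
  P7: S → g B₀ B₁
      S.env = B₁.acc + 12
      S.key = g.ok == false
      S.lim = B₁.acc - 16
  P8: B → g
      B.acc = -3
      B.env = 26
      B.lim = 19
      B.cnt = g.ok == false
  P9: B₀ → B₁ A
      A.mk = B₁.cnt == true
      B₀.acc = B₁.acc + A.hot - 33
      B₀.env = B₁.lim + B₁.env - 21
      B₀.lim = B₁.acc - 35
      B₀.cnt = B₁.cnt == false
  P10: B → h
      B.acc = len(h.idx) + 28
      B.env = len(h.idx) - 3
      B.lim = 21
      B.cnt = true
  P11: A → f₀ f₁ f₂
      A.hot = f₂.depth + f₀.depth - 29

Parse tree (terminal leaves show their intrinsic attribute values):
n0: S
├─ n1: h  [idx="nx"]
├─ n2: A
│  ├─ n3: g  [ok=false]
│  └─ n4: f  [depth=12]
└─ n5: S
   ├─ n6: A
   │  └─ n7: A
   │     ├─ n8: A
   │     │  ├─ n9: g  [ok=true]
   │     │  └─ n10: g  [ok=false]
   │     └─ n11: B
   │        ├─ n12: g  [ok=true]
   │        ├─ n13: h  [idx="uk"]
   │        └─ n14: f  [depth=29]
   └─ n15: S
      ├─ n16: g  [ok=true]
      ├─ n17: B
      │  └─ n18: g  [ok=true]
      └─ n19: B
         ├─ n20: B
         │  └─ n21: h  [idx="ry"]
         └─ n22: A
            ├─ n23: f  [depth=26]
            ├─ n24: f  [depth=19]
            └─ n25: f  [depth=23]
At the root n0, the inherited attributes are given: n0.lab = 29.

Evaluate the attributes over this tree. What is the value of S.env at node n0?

29

1. n0.lab = 29  [given at root]
2. n1.idx = "nx"  [terminal]
3. n2.mk = false  [S₀.lab > 29]
4. n3.ok = false  [terminal]
5. n4.depth = 12  [terminal]
6. n2.hot = 17  [f.depth + 5]
7. n5.lab = 28  [S₀.lab * 3 - 59]
8. n6.mk = true  [S₀.lab > 27]
9. n7.mk = true  [A₀.mk == true]
10. n8.mk = true  [A₀.mk == true]
11. n9.ok = true  [terminal]
12. n10.ok = false  [terminal]
13. n8.hot = 1  [1]
14. n12.ok = true  [terminal]
15. n13.idx = "uk"  [terminal]
16. n14.depth = 29  [terminal]
17. n11.acc = 2  [f.depth - 27]
18. n11.env = 17  [17]
19. n11.lim = 1  [1]
20. n11.cnt = true  [g.ok == true]
21. n7.hot = 5  [B.env * -2 + 39]
22. n6.hot = 16  [A₁.hot * -2 + 26]
23. n15.lab = 7  [S₀.lab + A.hot - 37]
24. n16.ok = true  [terminal]
25. n18.ok = true  [terminal]
26. n17.acc = -3  [-3]
27. n17.env = 26  [26]
28. n17.lim = 19  [19]
29. n17.cnt = false  [g.ok == false]
30. n21.idx = "ry"  [terminal]
31. n20.acc = 30  [len(h.idx) + 28]
32. n20.env = -1  [len(h.idx) - 3]
33. n20.lim = 21  [21]
34. n20.cnt = true  [true]
35. n22.mk = true  [B₁.cnt == true]
36. n23.depth = 26  [terminal]
37. n24.depth = 19  [terminal]
38. n25.depth = 23  [terminal]
39. n22.hot = 20  [f₂.depth + f₀.depth - 29]
40. n19.acc = 17  [B₁.acc + A.hot - 33]
41. n19.env = -1  [B₁.lim + B₁.env - 21]
42. n19.lim = -5  [B₁.acc - 35]
43. n19.cnt = false  [B₁.cnt == false]
44. n15.env = 29  [B₁.acc + 12]
45. n15.key = false  [g.ok == false]
46. n15.lim = 1  [B₁.acc - 16]
47. n5.env = 29  [S₁.env]
48. n5.key = false  [S₁.env > 29]
49. n5.lim = 26  [(if S₁.key then S₀.lab else A.hot) + 10]
50. n0.env = 29  [(if S₁.key then S₁.env else A.hot) + 12]
51. n0.key = true  [not S₁.key]
52. n0.lim = 21  [len(h.idx) + 19]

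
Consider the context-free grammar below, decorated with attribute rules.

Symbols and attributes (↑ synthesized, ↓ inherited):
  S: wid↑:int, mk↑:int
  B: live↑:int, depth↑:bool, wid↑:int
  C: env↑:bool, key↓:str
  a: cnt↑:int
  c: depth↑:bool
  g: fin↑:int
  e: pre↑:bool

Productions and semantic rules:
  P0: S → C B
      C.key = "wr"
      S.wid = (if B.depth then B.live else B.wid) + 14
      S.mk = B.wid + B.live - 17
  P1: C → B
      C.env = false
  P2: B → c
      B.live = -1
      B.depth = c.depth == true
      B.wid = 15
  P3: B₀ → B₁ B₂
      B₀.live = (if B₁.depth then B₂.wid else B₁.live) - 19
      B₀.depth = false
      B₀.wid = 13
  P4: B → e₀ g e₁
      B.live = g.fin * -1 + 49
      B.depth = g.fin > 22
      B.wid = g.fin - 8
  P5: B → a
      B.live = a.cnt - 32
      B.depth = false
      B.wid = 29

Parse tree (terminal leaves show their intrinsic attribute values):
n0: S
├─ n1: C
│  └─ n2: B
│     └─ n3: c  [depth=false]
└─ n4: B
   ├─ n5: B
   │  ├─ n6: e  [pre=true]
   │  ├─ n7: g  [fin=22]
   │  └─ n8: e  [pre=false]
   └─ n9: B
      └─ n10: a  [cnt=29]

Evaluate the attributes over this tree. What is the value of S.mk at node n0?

1. n1.key = "wr"  ["wr"]
2. n3.depth = false  [terminal]
3. n2.live = -1  [-1]
4. n2.depth = false  [c.depth == true]
5. n2.wid = 15  [15]
6. n1.env = false  [false]
7. n6.pre = true  [terminal]
8. n7.fin = 22  [terminal]
9. n8.pre = false  [terminal]
10. n5.live = 27  [g.fin * -1 + 49]
11. n5.depth = false  [g.fin > 22]
12. n5.wid = 14  [g.fin - 8]
13. n10.cnt = 29  [terminal]
14. n9.live = -3  [a.cnt - 32]
15. n9.depth = false  [false]
16. n9.wid = 29  [29]
17. n4.live = 8  [(if B₁.depth then B₂.wid else B₁.live) - 19]
18. n4.depth = false  [false]
19. n4.wid = 13  [13]
20. n0.wid = 27  [(if B.depth then B.live else B.wid) + 14]
21. n0.mk = 4  [B.wid + B.live - 17]

4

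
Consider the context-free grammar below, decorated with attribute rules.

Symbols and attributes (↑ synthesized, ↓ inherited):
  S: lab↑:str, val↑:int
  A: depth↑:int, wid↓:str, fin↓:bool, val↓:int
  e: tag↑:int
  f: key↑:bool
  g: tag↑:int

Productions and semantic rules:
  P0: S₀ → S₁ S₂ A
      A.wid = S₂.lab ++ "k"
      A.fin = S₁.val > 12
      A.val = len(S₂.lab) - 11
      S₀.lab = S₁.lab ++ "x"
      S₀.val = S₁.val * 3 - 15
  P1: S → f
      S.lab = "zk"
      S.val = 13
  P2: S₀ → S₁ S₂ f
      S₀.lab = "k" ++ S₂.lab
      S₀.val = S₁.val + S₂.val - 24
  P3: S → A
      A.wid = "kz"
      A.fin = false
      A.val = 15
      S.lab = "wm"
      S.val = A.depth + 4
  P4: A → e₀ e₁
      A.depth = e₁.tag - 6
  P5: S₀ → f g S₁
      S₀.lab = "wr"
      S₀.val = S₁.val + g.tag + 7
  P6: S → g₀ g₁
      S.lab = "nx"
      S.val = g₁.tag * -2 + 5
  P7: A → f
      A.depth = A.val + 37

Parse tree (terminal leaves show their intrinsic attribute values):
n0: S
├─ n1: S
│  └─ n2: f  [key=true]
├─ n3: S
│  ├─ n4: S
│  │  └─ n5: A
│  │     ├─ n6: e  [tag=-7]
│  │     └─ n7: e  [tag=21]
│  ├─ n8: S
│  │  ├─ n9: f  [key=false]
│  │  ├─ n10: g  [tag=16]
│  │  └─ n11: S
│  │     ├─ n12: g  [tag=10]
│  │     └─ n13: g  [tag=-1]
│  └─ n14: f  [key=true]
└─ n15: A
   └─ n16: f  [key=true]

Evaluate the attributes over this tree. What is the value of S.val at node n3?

1. n2.key = true  [terminal]
2. n1.lab = "zk"  ["zk"]
3. n1.val = 13  [13]
4. n5.wid = "kz"  ["kz"]
5. n5.fin = false  [false]
6. n5.val = 15  [15]
7. n6.tag = -7  [terminal]
8. n7.tag = 21  [terminal]
9. n5.depth = 15  [e₁.tag - 6]
10. n4.lab = "wm"  ["wm"]
11. n4.val = 19  [A.depth + 4]
12. n9.key = false  [terminal]
13. n10.tag = 16  [terminal]
14. n12.tag = 10  [terminal]
15. n13.tag = -1  [terminal]
16. n11.lab = "nx"  ["nx"]
17. n11.val = 7  [g₁.tag * -2 + 5]
18. n8.lab = "wr"  ["wr"]
19. n8.val = 30  [S₁.val + g.tag + 7]
20. n14.key = true  [terminal]
21. n3.lab = "kwr"  ["k" ++ S₂.lab]
22. n3.val = 25  [S₁.val + S₂.val - 24]
23. n15.wid = "kwrk"  [S₂.lab ++ "k"]
24. n15.fin = true  [S₁.val > 12]
25. n15.val = -8  [len(S₂.lab) - 11]
26. n16.key = true  [terminal]
27. n15.depth = 29  [A.val + 37]
28. n0.lab = "zkx"  [S₁.lab ++ "x"]
29. n0.val = 24  [S₁.val * 3 - 15]

25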